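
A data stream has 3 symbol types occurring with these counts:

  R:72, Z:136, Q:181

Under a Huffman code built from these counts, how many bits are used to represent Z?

2

Repeatedly merge the two smallest:
R(72) + Z(136) → 208
Q(181) + 208 → 389
The subtree containing Z is merged 2 times, so code length = 2.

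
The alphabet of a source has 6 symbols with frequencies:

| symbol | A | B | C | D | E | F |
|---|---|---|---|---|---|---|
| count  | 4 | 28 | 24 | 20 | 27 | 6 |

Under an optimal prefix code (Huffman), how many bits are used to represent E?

2

Repeatedly merge the two smallest:
merge A(4) and F(6): 10
merge 10 and D(20): 30
merge C(24) and E(27): 51
merge B(28) and 30: 58
merge 51 and 58: 109
E's leaf is at depth 2, giving a 2-bit codeword.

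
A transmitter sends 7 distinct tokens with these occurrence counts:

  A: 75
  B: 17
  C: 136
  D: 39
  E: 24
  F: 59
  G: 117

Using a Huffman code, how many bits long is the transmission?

1189

Build the Huffman tree bottom-up:
B(17) + E(24) → 41
D(39) + 41 → 80
F(59) + A(75) → 134
80 + G(117) → 197
134 + C(136) → 270
197 + 270 → 467
The encoded length is the sum of every internal node's weight: 41 + 80 + 134 + 197 + 270 + 467 = 1189 bits.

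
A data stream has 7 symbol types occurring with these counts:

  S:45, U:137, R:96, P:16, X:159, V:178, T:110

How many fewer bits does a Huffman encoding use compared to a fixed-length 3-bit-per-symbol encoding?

Fixed-length: 3 bits × 741 symbols = 2223 bits.
Huffman merges:
combine P(16), S(45) → 61
combine 61, R(96) → 157
combine T(110), U(137) → 247
combine 157, X(159) → 316
combine V(178), 247 → 425
combine 316, 425 → 741
Huffman total = 61 + 157 + 247 + 316 + 425 + 741 = 1947 bits.
Saving = 2223 − 1947 = 276 bits.

276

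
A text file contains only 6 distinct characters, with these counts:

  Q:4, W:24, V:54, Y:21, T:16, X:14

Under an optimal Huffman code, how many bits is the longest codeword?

4

Merge the two lowest-weight nodes at each step:
Q(4) + X(14) → 18
T(16) + 18 → 34
Y(21) + W(24) → 45
34 + 45 → 79
V(54) + 79 → 133
Maximum depth reached is 4.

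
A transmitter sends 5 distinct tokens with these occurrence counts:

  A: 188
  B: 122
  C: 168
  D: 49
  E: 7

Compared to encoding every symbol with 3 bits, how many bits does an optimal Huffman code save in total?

488

Fixed-length: 3 bits × 534 symbols = 1602 bits.
Huffman merges:
merge E(7) and D(49): 56
merge 56 and B(122): 178
merge C(168) and 178: 346
merge A(188) and 346: 534
Huffman total = 56 + 178 + 346 + 534 = 1114 bits.
Saving = 1602 − 1114 = 488 bits.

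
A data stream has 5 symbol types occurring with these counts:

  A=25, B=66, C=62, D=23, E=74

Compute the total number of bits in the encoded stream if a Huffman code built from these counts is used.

548

Merge the two smallest weights repeatedly:
D(23) + A(25) → 48
48 + C(62) → 110
B(66) + E(74) → 140
110 + 140 → 250
The encoded length is the sum of every internal node's weight: 48 + 110 + 140 + 250 = 548 bits.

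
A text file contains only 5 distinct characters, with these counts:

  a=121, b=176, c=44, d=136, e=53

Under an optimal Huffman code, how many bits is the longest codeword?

3

Merge the two lowest-weight nodes at each step:
merge c(44) and e(53): 97
merge 97 and a(121): 218
merge d(136) and b(176): 312
merge 218 and 312: 530
The rarest symbols sit at the bottom; the longest codeword is 3 bits.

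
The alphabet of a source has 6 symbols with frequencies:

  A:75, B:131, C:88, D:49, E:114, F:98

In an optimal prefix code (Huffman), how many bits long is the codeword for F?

3

Repeatedly merge the two smallest:
D(49) + A(75) → 124
C(88) + F(98) → 186
E(114) + 124 → 238
B(131) + 186 → 317
238 + 317 → 555
F sits 3 levels below the root, so its codeword is 3 bits.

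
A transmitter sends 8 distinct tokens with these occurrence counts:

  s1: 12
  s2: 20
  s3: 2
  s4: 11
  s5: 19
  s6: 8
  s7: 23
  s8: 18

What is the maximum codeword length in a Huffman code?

Merge the two lowest-weight nodes at each step:
combine s3(2), s6(8) → 10
combine 10, s4(11) → 21
combine s1(12), s8(18) → 30
combine s5(19), s2(20) → 39
combine 21, s7(23) → 44
combine 30, 39 → 69
combine 44, 69 → 113
The rarest symbols sit at the bottom; the longest codeword is 4 bits.

4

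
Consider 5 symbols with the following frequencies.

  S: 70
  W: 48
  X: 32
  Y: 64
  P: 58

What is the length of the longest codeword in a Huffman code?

3

Merge the two lowest-weight nodes at each step:
merge X(32) and W(48): 80
merge P(58) and Y(64): 122
merge S(70) and 80: 150
merge 122 and 150: 272
Maximum depth reached is 3.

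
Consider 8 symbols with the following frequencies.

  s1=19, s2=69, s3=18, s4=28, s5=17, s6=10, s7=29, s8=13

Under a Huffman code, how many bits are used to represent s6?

Repeatedly merge the two smallest:
s6(10) + s8(13) → 23
s5(17) + s3(18) → 35
s1(19) + 23 → 42
s4(28) + s7(29) → 57
35 + 42 → 77
57 + s2(69) → 126
77 + 126 → 203
s6's leaf is at depth 4, giving a 4-bit codeword.

4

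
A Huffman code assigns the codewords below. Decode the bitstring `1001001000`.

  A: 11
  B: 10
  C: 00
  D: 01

Read left to right; each codeword is recognised as soon as it completes (prefix code):
  10→B | 01→D | 00→C | 10→B | 00→C
Decoded message: BDCBC

BDCBC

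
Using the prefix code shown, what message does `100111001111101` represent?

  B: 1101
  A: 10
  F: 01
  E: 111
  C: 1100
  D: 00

Read left to right; each codeword is recognised as soon as it completes (prefix code):
  10→A | 01→F | 1100→C | 111→E | 1101→B
Decoded message: AFCEB

AFCEB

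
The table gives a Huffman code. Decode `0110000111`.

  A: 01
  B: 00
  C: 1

ACBBCCC

Read left to right; each codeword is recognised as soon as it completes (prefix code):
  01→A | 1→C | 00→B | 00→B | 1→C | 1→C | 1→C
Decoded message: ACBBCCC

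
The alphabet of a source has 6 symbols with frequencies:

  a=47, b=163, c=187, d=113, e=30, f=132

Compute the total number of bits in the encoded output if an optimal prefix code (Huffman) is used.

Greedily combine the two least-frequent nodes:
e(30) + a(47) → 77
77 + d(113) → 190
f(132) + b(163) → 295
c(187) + 190 → 377
295 + 377 → 672
The encoded length is the sum of every internal node's weight: 77 + 190 + 295 + 377 + 672 = 1611 bits.

1611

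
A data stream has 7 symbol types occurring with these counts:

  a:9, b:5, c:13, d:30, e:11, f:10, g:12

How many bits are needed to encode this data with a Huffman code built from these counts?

Greedily combine the two least-frequent nodes:
combine b(5), a(9) → 14
combine f(10), e(11) → 21
combine g(12), c(13) → 25
combine 14, 21 → 35
combine 25, d(30) → 55
combine 35, 55 → 90
Total encoded bits = sum of merged weights = 14 + 21 + 25 + 35 + 55 + 90 = 240.

240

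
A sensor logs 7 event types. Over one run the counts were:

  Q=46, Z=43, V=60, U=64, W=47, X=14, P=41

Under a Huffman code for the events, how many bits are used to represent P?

4

Repeatedly merge the two smallest:
combine X(14), P(41) → 55
combine Z(43), Q(46) → 89
combine W(47), 55 → 102
combine V(60), U(64) → 124
combine 89, 102 → 191
combine 124, 191 → 315
P sits 4 levels below the root, so its codeword is 4 bits.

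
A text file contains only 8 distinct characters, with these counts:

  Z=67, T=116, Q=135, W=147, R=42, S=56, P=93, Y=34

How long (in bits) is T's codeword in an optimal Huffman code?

3

Repeatedly merge the two smallest:
combine Y(34), R(42) → 76
combine S(56), Z(67) → 123
combine 76, P(93) → 169
combine T(116), 123 → 239
combine Q(135), W(147) → 282
combine 169, 239 → 408
combine 282, 408 → 690
The subtree containing T is merged 3 times, so code length = 3.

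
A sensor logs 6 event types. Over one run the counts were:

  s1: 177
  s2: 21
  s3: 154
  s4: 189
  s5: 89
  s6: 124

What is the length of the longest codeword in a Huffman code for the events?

4

Merge the two lowest-weight nodes at each step:
merge s2(21) and s5(89): 110
merge 110 and s6(124): 234
merge s3(154) and s1(177): 331
merge s4(189) and 234: 423
merge 331 and 423: 754
The first pair merged (s2, s5) ends up deepest, at depth 4.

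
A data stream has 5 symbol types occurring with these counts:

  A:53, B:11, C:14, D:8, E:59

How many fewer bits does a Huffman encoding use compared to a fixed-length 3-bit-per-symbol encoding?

152

Fixed-length: 3 bits × 145 symbols = 435 bits.
Huffman merges:
D(8) + B(11) → 19
C(14) + 19 → 33
33 + A(53) → 86
E(59) + 86 → 145
Huffman total = 19 + 33 + 86 + 145 = 283 bits.
Saving = 435 − 283 = 152 bits.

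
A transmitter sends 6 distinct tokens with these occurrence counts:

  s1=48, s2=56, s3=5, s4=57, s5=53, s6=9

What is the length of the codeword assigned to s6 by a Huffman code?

Repeatedly merge the two smallest:
combine s3(5), s6(9) → 14
combine 14, s1(48) → 62
combine s5(53), s2(56) → 109
combine s4(57), 62 → 119
combine 109, 119 → 228
The subtree containing s6 is merged 4 times, so code length = 4.

4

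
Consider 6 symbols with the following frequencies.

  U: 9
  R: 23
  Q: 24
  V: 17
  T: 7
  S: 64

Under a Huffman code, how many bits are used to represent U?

Build the tree from the bottom:
T(7) + U(9) → 16
16 + V(17) → 33
R(23) + Q(24) → 47
33 + 47 → 80
S(64) + 80 → 144
U's leaf is at depth 4, giving a 4-bit codeword.

4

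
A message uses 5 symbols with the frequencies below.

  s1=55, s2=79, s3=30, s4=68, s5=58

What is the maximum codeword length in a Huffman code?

Merge the two lowest-weight nodes at each step:
s3(30) + s1(55) → 85
s5(58) + s4(68) → 126
s2(79) + 85 → 164
126 + 164 → 290
The rarest symbols sit at the bottom; the longest codeword is 3 bits.

3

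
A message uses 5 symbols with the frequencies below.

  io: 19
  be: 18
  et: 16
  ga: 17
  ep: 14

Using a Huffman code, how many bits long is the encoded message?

Build the Huffman tree bottom-up:
merge ep(14) and et(16): 30
merge ga(17) and be(18): 35
merge io(19) and 30: 49
merge 35 and 49: 84
Total encoded bits = sum of merged weights = 30 + 35 + 49 + 84 = 198.

198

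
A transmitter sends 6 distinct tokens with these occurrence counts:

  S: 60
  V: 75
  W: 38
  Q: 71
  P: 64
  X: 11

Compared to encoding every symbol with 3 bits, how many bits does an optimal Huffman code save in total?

161

Fixed-length: 3 bits × 319 symbols = 957 bits.
Huffman merges:
combine X(11), W(38) → 49
combine 49, S(60) → 109
combine P(64), Q(71) → 135
combine V(75), 109 → 184
combine 135, 184 → 319
Huffman total = 49 + 109 + 135 + 184 + 319 = 796 bits.
Saving = 957 − 796 = 161 bits.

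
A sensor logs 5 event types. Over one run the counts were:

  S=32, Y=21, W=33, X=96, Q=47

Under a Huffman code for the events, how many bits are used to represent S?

Build the tree from the bottom:
merge Y(21) and S(32): 53
merge W(33) and Q(47): 80
merge 53 and 80: 133
merge X(96) and 133: 229
S's leaf is at depth 3, giving a 3-bit codeword.

3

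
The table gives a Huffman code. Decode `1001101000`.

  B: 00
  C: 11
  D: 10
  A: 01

DADDB

Read left to right; each codeword is recognised as soon as it completes (prefix code):
  10→D | 01→A | 10→D | 10→D | 00→B
Decoded message: DADDB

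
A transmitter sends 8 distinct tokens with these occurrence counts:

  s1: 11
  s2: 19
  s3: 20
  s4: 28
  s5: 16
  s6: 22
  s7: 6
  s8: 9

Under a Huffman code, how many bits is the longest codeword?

Merge the two lowest-weight nodes at each step:
combine s7(6), s8(9) → 15
combine s1(11), 15 → 26
combine s5(16), s2(19) → 35
combine s3(20), s6(22) → 42
combine 26, s4(28) → 54
combine 35, 42 → 77
combine 54, 77 → 131
Maximum depth reached is 4.

4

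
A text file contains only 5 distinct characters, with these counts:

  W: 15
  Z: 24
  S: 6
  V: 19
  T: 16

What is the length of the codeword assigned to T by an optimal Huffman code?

Huffman merges, smallest pair first:
merge S(6) and W(15): 21
merge T(16) and V(19): 35
merge 21 and Z(24): 45
merge 35 and 45: 80
The subtree containing T is merged 2 times, so code length = 2.

2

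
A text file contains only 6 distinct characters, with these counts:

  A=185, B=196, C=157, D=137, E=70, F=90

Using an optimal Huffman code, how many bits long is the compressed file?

Greedily combine the two least-frequent nodes:
combine E(70), F(90) → 160
combine D(137), C(157) → 294
combine 160, A(185) → 345
combine B(196), 294 → 490
combine 345, 490 → 835
Total encoded bits = sum of merged weights = 160 + 294 + 345 + 490 + 835 = 2124.

2124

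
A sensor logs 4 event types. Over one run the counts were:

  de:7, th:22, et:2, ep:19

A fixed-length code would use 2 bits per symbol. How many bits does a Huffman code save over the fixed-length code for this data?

13

Fixed-length: 2 bits × 50 symbols = 100 bits.
Huffman merges:
et(2) + de(7) → 9
9 + ep(19) → 28
th(22) + 28 → 50
Huffman total = 9 + 28 + 50 = 87 bits.
Saving = 100 − 87 = 13 bits.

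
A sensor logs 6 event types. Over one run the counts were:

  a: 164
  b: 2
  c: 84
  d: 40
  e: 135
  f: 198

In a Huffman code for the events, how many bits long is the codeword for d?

Huffman merges, smallest pair first:
b(2) + d(40) → 42
42 + c(84) → 126
126 + e(135) → 261
a(164) + f(198) → 362
261 + 362 → 623
The subtree containing d is merged 4 times, so code length = 4.

4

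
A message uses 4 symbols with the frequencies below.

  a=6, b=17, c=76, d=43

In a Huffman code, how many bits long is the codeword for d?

2

Build the tree from the bottom:
combine a(6), b(17) → 23
combine 23, d(43) → 66
combine 66, c(76) → 142
d sits 2 levels below the root, so its codeword is 2 bits.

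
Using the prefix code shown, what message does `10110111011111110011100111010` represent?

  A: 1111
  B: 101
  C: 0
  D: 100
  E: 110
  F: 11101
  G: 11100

Read left to right; each codeword is recognised as soon as it completes (prefix code):
  101→B | 101→B | 110→E | 1111→A | 11100→G | 11100→G | 11101→F | 0→C
Decoded message: BBEAGGFC

BBEAGGFC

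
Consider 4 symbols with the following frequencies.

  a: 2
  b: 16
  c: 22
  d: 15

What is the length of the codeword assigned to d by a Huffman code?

3

Repeatedly merge the two smallest:
merge a(2) and d(15): 17
merge b(16) and 17: 33
merge c(22) and 33: 55
The subtree containing d is merged 3 times, so code length = 3.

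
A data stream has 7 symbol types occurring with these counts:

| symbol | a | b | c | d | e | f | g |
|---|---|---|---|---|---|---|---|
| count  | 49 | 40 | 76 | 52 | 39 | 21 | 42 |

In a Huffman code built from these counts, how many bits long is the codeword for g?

Huffman merges, smallest pair first:
combine f(21), e(39) → 60
combine b(40), g(42) → 82
combine a(49), d(52) → 101
combine 60, c(76) → 136
combine 82, 101 → 183
combine 136, 183 → 319
The subtree containing g is merged 3 times, so code length = 3.

3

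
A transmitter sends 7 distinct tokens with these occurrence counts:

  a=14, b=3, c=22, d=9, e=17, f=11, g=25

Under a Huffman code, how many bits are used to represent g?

Huffman merges, smallest pair first:
combine b(3), d(9) → 12
combine f(11), 12 → 23
combine a(14), e(17) → 31
combine c(22), 23 → 45
combine g(25), 31 → 56
combine 45, 56 → 101
The subtree containing g is merged 2 times, so code length = 2.

2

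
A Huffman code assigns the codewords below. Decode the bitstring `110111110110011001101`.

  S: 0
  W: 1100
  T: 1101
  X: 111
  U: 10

Read left to right; each codeword is recognised as soon as it completes (prefix code):
  1101→T | 111→X | 10→U | 1100→W | 1100→W | 1101→T
Decoded message: TXUWWT

TXUWWT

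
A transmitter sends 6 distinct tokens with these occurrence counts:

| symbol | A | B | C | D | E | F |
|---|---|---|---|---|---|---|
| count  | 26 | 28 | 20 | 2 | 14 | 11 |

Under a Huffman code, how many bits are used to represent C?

Repeatedly merge the two smallest:
combine D(2), F(11) → 13
combine 13, E(14) → 27
combine C(20), A(26) → 46
combine 27, B(28) → 55
combine 46, 55 → 101
C sits 2 levels below the root, so its codeword is 2 bits.

2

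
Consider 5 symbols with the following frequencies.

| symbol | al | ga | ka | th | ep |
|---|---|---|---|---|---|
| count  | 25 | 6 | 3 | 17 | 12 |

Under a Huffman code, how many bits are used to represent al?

1

Repeatedly merge the two smallest:
combine ka(3), ga(6) → 9
combine 9, ep(12) → 21
combine th(17), 21 → 38
combine al(25), 38 → 63
al is a child of the root — depth 1, so its codeword is a single bit.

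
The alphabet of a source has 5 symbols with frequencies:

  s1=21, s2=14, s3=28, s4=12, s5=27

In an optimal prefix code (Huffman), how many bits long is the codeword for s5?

Repeatedly merge the two smallest:
merge s4(12) and s2(14): 26
merge s1(21) and 26: 47
merge s5(27) and s3(28): 55
merge 47 and 55: 102
The subtree containing s5 is merged 2 times, so code length = 2.

2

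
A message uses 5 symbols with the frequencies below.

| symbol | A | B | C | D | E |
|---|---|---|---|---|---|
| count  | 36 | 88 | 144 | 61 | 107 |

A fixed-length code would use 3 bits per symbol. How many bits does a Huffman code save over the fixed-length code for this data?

Fixed-length: 3 bits × 436 symbols = 1308 bits.
Huffman merges:
combine A(36), D(61) → 97
combine B(88), 97 → 185
combine E(107), C(144) → 251
combine 185, 251 → 436
Huffman total = 97 + 185 + 251 + 436 = 969 bits.
Saving = 1308 − 969 = 339 bits.

339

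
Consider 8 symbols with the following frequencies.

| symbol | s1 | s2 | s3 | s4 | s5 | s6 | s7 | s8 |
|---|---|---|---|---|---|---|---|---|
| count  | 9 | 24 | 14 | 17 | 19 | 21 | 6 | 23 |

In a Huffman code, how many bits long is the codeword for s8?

Repeatedly merge the two smallest:
merge s7(6) and s1(9): 15
merge s3(14) and 15: 29
merge s4(17) and s5(19): 36
merge s6(21) and s8(23): 44
merge s2(24) and 29: 53
merge 36 and 44: 80
merge 53 and 80: 133
s8's leaf is at depth 3, giving a 3-bit codeword.

3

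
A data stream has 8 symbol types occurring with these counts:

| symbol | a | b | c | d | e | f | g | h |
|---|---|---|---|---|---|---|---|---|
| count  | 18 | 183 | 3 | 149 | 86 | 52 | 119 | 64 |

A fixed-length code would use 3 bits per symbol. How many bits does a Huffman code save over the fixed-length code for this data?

238

Fixed-length: 3 bits × 674 symbols = 2022 bits.
Huffman merges:
merge c(3) and a(18): 21
merge 21 and f(52): 73
merge h(64) and 73: 137
merge e(86) and g(119): 205
merge 137 and d(149): 286
merge b(183) and 205: 388
merge 286 and 388: 674
Huffman total = 21 + 73 + 137 + 205 + 286 + 388 + 674 = 1784 bits.
Saving = 2022 − 1784 = 238 bits.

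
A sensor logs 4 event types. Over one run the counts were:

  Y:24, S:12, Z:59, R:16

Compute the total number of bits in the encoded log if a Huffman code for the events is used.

Greedily combine the two least-frequent nodes:
S(12) + R(16) → 28
Y(24) + 28 → 52
52 + Z(59) → 111
The encoded length is the sum of every internal node's weight: 28 + 52 + 111 = 191 bits.

191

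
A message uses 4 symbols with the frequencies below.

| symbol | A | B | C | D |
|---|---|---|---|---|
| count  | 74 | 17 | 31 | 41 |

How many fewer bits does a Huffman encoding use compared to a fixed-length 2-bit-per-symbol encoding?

Fixed-length: 2 bits × 163 symbols = 326 bits.
Huffman merges:
B(17) + C(31) → 48
D(41) + 48 → 89
A(74) + 89 → 163
Huffman total = 48 + 89 + 163 = 300 bits.
Saving = 326 − 300 = 26 bits.

26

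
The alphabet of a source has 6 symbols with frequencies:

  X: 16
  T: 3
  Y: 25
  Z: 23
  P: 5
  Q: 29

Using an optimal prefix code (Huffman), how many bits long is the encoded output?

Build the Huffman tree bottom-up:
combine T(3), P(5) → 8
combine 8, X(16) → 24
combine Z(23), 24 → 47
combine Y(25), Q(29) → 54
combine 47, 54 → 101
Total encoded bits = sum of merged weights = 8 + 24 + 47 + 54 + 101 = 234.

234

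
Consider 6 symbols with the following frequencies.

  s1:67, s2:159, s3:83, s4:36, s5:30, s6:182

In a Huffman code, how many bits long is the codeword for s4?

Build the tree from the bottom:
combine s5(30), s4(36) → 66
combine 66, s1(67) → 133
combine s3(83), 133 → 216
combine s2(159), s6(182) → 341
combine 216, 341 → 557
s4's leaf is at depth 4, giving a 4-bit codeword.

4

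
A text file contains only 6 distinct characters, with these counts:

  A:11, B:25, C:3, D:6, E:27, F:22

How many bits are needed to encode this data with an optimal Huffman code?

217

Build the Huffman tree bottom-up:
C(3) + D(6) → 9
9 + A(11) → 20
20 + F(22) → 42
B(25) + E(27) → 52
42 + 52 → 94
Total encoded bits = sum of merged weights = 9 + 20 + 42 + 52 + 94 = 217.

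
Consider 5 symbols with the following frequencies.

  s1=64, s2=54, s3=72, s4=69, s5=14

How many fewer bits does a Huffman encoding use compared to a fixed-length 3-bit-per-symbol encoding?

205

Fixed-length: 3 bits × 273 symbols = 819 bits.
Huffman merges:
s5(14) + s2(54) → 68
s1(64) + 68 → 132
s4(69) + s3(72) → 141
132 + 141 → 273
Huffman total = 68 + 132 + 141 + 273 = 614 bits.
Saving = 819 − 614 = 205 bits.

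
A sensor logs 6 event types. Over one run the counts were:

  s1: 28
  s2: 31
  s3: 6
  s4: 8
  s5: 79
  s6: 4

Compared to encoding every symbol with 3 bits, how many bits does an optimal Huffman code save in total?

Fixed-length: 3 bits × 156 symbols = 468 bits.
Huffman merges:
s6(4) + s3(6) → 10
s4(8) + 10 → 18
18 + s1(28) → 46
s2(31) + 46 → 77
77 + s5(79) → 156
Huffman total = 10 + 18 + 46 + 77 + 156 = 307 bits.
Saving = 468 − 307 = 161 bits.

161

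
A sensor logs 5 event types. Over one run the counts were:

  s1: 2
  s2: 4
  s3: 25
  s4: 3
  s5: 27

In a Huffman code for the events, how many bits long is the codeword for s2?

3

Huffman merges, smallest pair first:
s1(2) + s4(3) → 5
s2(4) + 5 → 9
9 + s3(25) → 34
s5(27) + 34 → 61
The subtree containing s2 is merged 3 times, so code length = 3.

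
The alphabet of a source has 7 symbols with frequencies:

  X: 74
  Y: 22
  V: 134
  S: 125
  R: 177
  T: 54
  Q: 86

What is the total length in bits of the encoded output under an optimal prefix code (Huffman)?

Merge the two smallest weights repeatedly:
merge Y(22) and T(54): 76
merge X(74) and 76: 150
merge Q(86) and S(125): 211
merge V(134) and 150: 284
merge R(177) and 211: 388
merge 284 and 388: 672
Total encoded bits = sum of merged weights = 76 + 150 + 211 + 284 + 388 + 672 = 1781.

1781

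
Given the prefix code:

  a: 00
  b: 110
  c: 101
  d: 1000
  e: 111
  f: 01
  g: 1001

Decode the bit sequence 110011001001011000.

bfgacd

Read left to right; each codeword is recognised as soon as it completes (prefix code):
  110→b | 01→f | 1001→g | 00→a | 101→c | 1000→d
Decoded message: bfgacd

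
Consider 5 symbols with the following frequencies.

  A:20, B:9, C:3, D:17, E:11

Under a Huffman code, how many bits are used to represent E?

Repeatedly merge the two smallest:
C(3) + B(9) → 12
E(11) + 12 → 23
D(17) + A(20) → 37
23 + 37 → 60
E sits 2 levels below the root, so its codeword is 2 bits.

2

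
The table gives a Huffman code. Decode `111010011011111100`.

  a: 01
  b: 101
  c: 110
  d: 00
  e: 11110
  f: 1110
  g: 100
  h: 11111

fgchg

Read left to right; each codeword is recognised as soon as it completes (prefix code):
  1110→f | 100→g | 110→c | 11111→h | 100→g
Decoded message: fgchg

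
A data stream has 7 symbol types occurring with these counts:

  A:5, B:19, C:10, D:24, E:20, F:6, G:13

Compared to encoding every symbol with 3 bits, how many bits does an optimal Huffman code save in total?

33

Fixed-length: 3 bits × 97 symbols = 291 bits.
Huffman merges:
A(5) + F(6) → 11
C(10) + 11 → 21
G(13) + B(19) → 32
E(20) + 21 → 41
D(24) + 32 → 56
41 + 56 → 97
Huffman total = 11 + 21 + 32 + 41 + 56 + 97 = 258 bits.
Saving = 291 − 258 = 33 bits.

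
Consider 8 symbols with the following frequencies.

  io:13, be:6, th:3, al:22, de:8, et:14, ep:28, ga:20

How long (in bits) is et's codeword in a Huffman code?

Build the tree from the bottom:
th(3) + be(6) → 9
de(8) + 9 → 17
io(13) + et(14) → 27
17 + ga(20) → 37
al(22) + 27 → 49
ep(28) + 37 → 65
49 + 65 → 114
The subtree containing et is merged 3 times, so code length = 3.

3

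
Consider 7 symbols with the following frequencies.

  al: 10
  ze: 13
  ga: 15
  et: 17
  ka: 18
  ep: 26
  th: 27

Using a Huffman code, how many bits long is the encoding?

348

Merge the two smallest weights repeatedly:
al(10) + ze(13) → 23
ga(15) + et(17) → 32
ka(18) + 23 → 41
ep(26) + th(27) → 53
32 + 41 → 73
53 + 73 → 126
Each symbol's bit-cost is frequency × depth; summing gives 348 bits (equivalently 23 + 32 + 41 + 53 + 73 + 126).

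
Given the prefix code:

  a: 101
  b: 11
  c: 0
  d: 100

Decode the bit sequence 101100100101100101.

addada

Read left to right; each codeword is recognised as soon as it completes (prefix code):
  101→a | 100→d | 100→d | 101→a | 100→d | 101→a
Decoded message: addada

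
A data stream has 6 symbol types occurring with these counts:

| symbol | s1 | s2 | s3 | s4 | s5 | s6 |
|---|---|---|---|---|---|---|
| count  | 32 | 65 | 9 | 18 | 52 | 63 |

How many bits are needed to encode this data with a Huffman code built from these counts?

Merge the two smallest weights repeatedly:
combine s3(9), s4(18) → 27
combine 27, s1(32) → 59
combine s5(52), 59 → 111
combine s6(63), s2(65) → 128
combine 111, 128 → 239
Each symbol's bit-cost is frequency × depth; summing gives 564 bits (equivalently 27 + 59 + 111 + 128 + 239).

564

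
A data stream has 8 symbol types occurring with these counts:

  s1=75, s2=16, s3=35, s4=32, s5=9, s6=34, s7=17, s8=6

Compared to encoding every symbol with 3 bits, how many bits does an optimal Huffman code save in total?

Fixed-length: 3 bits × 224 symbols = 672 bits.
Huffman merges:
combine s8(6), s5(9) → 15
combine 15, s2(16) → 31
combine s7(17), 31 → 48
combine s4(32), s6(34) → 66
combine s3(35), 48 → 83
combine 66, s1(75) → 141
combine 83, 141 → 224
Huffman total = 15 + 31 + 48 + 66 + 83 + 141 + 224 = 608 bits.
Saving = 672 − 608 = 64 bits.

64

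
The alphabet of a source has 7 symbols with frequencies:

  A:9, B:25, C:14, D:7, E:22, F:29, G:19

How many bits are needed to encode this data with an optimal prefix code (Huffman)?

Merge the two smallest weights repeatedly:
combine D(7), A(9) → 16
combine C(14), 16 → 30
combine G(19), E(22) → 41
combine B(25), F(29) → 54
combine 30, 41 → 71
combine 54, 71 → 125
Each symbol's bit-cost is frequency × depth; summing gives 337 bits (equivalently 16 + 30 + 41 + 54 + 71 + 125).

337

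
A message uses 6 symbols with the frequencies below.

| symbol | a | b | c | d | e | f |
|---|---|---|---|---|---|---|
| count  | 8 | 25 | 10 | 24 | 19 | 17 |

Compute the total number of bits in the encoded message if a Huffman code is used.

259

Merge the two smallest weights repeatedly:
merge a(8) and c(10): 18
merge f(17) and 18: 35
merge e(19) and d(24): 43
merge b(25) and 35: 60
merge 43 and 60: 103
Total encoded bits = sum of merged weights = 18 + 35 + 43 + 60 + 103 = 259.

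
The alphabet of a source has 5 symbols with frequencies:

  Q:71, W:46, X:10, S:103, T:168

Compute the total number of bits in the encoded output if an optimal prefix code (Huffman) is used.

811

Build the Huffman tree bottom-up:
X(10) + W(46) → 56
56 + Q(71) → 127
S(103) + 127 → 230
T(168) + 230 → 398
The encoded length is the sum of every internal node's weight: 56 + 127 + 230 + 398 = 811 bits.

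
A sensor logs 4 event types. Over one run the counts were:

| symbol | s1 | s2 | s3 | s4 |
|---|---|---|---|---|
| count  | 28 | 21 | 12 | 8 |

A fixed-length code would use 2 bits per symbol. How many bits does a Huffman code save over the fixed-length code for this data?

Fixed-length: 2 bits × 69 symbols = 138 bits.
Huffman merges:
s4(8) + s3(12) → 20
20 + s2(21) → 41
s1(28) + 41 → 69
Huffman total = 20 + 41 + 69 = 130 bits.
Saving = 138 − 130 = 8 bits.

8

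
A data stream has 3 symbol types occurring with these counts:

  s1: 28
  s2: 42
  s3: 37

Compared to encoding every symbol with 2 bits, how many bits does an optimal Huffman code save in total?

Fixed-length: 2 bits × 107 symbols = 214 bits.
Huffman merges:
merge s1(28) and s3(37): 65
merge s2(42) and 65: 107
Huffman total = 65 + 107 = 172 bits.
Saving = 214 − 172 = 42 bits.

42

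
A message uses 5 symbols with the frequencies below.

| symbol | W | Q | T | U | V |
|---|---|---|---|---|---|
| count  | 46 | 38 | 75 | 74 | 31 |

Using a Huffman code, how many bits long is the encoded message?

Merge the two smallest weights repeatedly:
merge V(31) and Q(38): 69
merge W(46) and 69: 115
merge U(74) and T(75): 149
merge 115 and 149: 264
Each symbol's bit-cost is frequency × depth; summing gives 597 bits (equivalently 69 + 115 + 149 + 264).

597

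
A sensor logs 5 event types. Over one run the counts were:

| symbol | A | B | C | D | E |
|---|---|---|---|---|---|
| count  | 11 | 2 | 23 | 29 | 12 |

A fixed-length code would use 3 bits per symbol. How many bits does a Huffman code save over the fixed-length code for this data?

Fixed-length: 3 bits × 77 symbols = 231 bits.
Huffman merges:
combine B(2), A(11) → 13
combine E(12), 13 → 25
combine C(23), 25 → 48
combine D(29), 48 → 77
Huffman total = 13 + 25 + 48 + 77 = 163 bits.
Saving = 231 − 163 = 68 bits.

68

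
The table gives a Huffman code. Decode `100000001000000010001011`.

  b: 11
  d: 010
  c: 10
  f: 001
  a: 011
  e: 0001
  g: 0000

Read left to right; each codeword is recognised as soon as it completes (prefix code):
  10→c | 0000→g | 001→f | 0000→g | 0001→e | 0001→e | 011→a
Decoded message: cgfgeea

cgfgeea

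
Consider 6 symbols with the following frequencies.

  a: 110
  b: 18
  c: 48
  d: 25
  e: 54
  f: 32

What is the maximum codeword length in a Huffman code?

Merge the two lowest-weight nodes at each step:
merge b(18) and d(25): 43
merge f(32) and 43: 75
merge c(48) and e(54): 102
merge 75 and 102: 177
merge a(110) and 177: 287
Maximum depth reached is 4.

4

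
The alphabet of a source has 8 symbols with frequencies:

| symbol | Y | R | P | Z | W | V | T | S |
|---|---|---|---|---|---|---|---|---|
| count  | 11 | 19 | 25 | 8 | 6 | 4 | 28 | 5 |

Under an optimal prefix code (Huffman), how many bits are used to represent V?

Build the tree from the bottom:
merge V(4) and S(5): 9
merge W(6) and Z(8): 14
merge 9 and Y(11): 20
merge 14 and R(19): 33
merge 20 and P(25): 45
merge T(28) and 33: 61
merge 45 and 61: 106
The subtree containing V is merged 4 times, so code length = 4.

4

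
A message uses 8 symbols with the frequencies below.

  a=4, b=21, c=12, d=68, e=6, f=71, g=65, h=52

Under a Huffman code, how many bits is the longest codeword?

Merge the two lowest-weight nodes at each step:
a(4) + e(6) → 10
10 + c(12) → 22
b(21) + 22 → 43
43 + h(52) → 95
g(65) + d(68) → 133
f(71) + 95 → 166
133 + 166 → 299
The first pair merged (a, e) ends up deepest, at depth 6.

6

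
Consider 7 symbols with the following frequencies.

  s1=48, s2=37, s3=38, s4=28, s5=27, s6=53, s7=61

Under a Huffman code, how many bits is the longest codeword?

3

Merge the two lowest-weight nodes at each step:
merge s5(27) and s4(28): 55
merge s2(37) and s3(38): 75
merge s1(48) and s6(53): 101
merge 55 and s7(61): 116
merge 75 and 101: 176
merge 116 and 176: 292
The rarest symbols sit at the bottom; the longest codeword is 3 bits.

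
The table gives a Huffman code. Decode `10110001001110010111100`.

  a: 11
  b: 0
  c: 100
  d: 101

dcbcacdac

Read left to right; each codeword is recognised as soon as it completes (prefix code):
  101→d | 100→c | 0→b | 100→c | 11→a | 100→c | 101→d | 11→a | 100→c
Decoded message: dcbcacdac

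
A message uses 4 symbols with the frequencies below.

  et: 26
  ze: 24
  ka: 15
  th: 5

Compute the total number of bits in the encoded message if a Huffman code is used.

Build the Huffman tree bottom-up:
merge th(5) and ka(15): 20
merge 20 and ze(24): 44
merge et(26) and 44: 70
Total encoded bits = sum of merged weights = 20 + 44 + 70 = 134.

134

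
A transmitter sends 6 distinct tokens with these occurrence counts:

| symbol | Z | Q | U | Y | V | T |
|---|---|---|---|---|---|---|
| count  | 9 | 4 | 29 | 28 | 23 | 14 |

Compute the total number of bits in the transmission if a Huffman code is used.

Build the Huffman tree bottom-up:
Q(4) + Z(9) → 13
13 + T(14) → 27
V(23) + 27 → 50
Y(28) + U(29) → 57
50 + 57 → 107
Total encoded bits = sum of merged weights = 13 + 27 + 50 + 57 + 107 = 254.

254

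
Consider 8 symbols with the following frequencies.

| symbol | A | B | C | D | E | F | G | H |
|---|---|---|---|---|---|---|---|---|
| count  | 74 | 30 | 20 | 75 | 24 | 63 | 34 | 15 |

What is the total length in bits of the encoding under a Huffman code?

945

Merge the two smallest weights repeatedly:
combine H(15), C(20) → 35
combine E(24), B(30) → 54
combine G(34), 35 → 69
combine 54, F(63) → 117
combine 69, A(74) → 143
combine D(75), 117 → 192
combine 143, 192 → 335
Total encoded bits = sum of merged weights = 35 + 54 + 69 + 117 + 143 + 192 + 335 = 945.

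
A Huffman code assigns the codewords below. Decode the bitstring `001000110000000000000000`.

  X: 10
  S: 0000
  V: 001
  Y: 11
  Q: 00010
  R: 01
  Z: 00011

VZSSSS

Read left to right; each codeword is recognised as soon as it completes (prefix code):
  001→V | 00011→Z | 0000→S | 0000→S | 0000→S | 0000→S
Decoded message: VZSSSS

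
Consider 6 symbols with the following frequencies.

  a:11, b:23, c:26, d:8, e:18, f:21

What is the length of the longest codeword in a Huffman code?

4

Merge the two lowest-weight nodes at each step:
combine d(8), a(11) → 19
combine e(18), 19 → 37
combine f(21), b(23) → 44
combine c(26), 37 → 63
combine 44, 63 → 107
The rarest symbols sit at the bottom; the longest codeword is 4 bits.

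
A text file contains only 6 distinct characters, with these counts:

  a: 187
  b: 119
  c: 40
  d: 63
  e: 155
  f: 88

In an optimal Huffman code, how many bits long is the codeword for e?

Build the tree from the bottom:
combine c(40), d(63) → 103
combine f(88), 103 → 191
combine b(119), e(155) → 274
combine a(187), 191 → 378
combine 274, 378 → 652
The subtree containing e is merged 2 times, so code length = 2.

2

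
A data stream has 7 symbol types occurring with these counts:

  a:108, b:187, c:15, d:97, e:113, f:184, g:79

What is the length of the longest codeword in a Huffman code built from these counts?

Merge the two lowest-weight nodes at each step:
c(15) + g(79) → 94
94 + d(97) → 191
a(108) + e(113) → 221
f(184) + b(187) → 371
191 + 221 → 412
371 + 412 → 783
The rarest symbols sit at the bottom; the longest codeword is 4 bits.

4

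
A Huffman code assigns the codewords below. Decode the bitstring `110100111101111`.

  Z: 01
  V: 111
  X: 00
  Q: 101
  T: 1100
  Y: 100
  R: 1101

Read left to right; each codeword is recognised as soon as it completes (prefix code):
  1101→R | 00→X | 111→V | 101→Q | 111→V
Decoded message: RXVQV

RXVQV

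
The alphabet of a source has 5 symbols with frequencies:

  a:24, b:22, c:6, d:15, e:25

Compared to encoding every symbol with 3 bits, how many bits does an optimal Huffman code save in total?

Fixed-length: 3 bits × 92 symbols = 276 bits.
Huffman merges:
c(6) + d(15) → 21
21 + b(22) → 43
a(24) + e(25) → 49
43 + 49 → 92
Huffman total = 21 + 43 + 49 + 92 = 205 bits.
Saving = 276 − 205 = 71 bits.

71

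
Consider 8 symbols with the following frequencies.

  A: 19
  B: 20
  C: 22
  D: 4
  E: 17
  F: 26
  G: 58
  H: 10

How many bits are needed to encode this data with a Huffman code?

484

Merge the two smallest weights repeatedly:
merge D(4) and H(10): 14
merge 14 and E(17): 31
merge A(19) and B(20): 39
merge C(22) and F(26): 48
merge 31 and 39: 70
merge 48 and G(58): 106
merge 70 and 106: 176
Each symbol's bit-cost is frequency × depth; summing gives 484 bits (equivalently 14 + 31 + 39 + 48 + 70 + 106 + 176).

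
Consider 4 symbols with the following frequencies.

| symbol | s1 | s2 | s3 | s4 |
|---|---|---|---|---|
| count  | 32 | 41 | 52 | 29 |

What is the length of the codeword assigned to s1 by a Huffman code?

2

Huffman merges, smallest pair first:
merge s4(29) and s1(32): 61
merge s2(41) and s3(52): 93
merge 61 and 93: 154
s1's leaf is at depth 2, giving a 2-bit codeword.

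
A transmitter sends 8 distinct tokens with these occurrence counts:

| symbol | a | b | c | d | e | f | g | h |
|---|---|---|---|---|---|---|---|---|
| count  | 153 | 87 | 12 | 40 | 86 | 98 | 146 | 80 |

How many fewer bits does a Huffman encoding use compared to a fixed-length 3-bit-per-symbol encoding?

115

Fixed-length: 3 bits × 702 symbols = 2106 bits.
Huffman merges:
merge c(12) and d(40): 52
merge 52 and h(80): 132
merge e(86) and b(87): 173
merge f(98) and 132: 230
merge g(146) and a(153): 299
merge 173 and 230: 403
merge 299 and 403: 702
Huffman total = 52 + 132 + 173 + 230 + 299 + 403 + 702 = 1991 bits.
Saving = 2106 − 1991 = 115 bits.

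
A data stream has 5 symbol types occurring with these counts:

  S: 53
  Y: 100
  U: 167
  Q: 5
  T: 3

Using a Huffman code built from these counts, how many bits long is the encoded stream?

558

Build the Huffman tree bottom-up:
combine T(3), Q(5) → 8
combine 8, S(53) → 61
combine 61, Y(100) → 161
combine 161, U(167) → 328
Total encoded bits = sum of merged weights = 8 + 61 + 161 + 328 = 558.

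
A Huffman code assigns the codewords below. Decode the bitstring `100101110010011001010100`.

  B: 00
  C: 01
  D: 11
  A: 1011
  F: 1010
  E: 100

Read left to right; each codeword is recognised as soon as it completes (prefix code):
  100→E | 1011→A | 100→E | 100→E | 11→D | 00→B | 1010→F | 100→E
Decoded message: EAEEDBFE

EAEEDBFE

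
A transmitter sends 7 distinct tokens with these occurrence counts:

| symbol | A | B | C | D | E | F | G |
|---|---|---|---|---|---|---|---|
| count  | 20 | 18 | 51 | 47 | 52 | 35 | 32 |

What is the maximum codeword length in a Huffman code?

4

Merge the two lowest-weight nodes at each step:
merge B(18) and A(20): 38
merge G(32) and F(35): 67
merge 38 and D(47): 85
merge C(51) and E(52): 103
merge 67 and 85: 152
merge 103 and 152: 255
Maximum depth reached is 4.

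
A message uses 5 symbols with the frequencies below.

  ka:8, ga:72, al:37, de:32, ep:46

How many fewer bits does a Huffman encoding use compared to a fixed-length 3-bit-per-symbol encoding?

Fixed-length: 3 bits × 195 symbols = 585 bits.
Huffman merges:
merge ka(8) and de(32): 40
merge al(37) and 40: 77
merge ep(46) and ga(72): 118
merge 77 and 118: 195
Huffman total = 40 + 77 + 118 + 195 = 430 bits.
Saving = 585 − 430 = 155 bits.

155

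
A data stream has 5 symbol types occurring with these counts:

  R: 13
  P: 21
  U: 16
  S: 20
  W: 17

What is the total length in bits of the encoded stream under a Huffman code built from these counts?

203

Merge the two smallest weights repeatedly:
R(13) + U(16) → 29
W(17) + S(20) → 37
P(21) + 29 → 50
37 + 50 → 87
The encoded length is the sum of every internal node's weight: 29 + 37 + 50 + 87 = 203 bits.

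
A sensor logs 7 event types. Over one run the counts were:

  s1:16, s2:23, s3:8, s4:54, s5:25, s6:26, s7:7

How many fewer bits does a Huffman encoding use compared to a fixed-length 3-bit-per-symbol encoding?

Fixed-length: 3 bits × 159 symbols = 477 bits.
Huffman merges:
combine s7(7), s3(8) → 15
combine 15, s1(16) → 31
combine s2(23), s5(25) → 48
combine s6(26), 31 → 57
combine 48, s4(54) → 102
combine 57, 102 → 159
Huffman total = 15 + 31 + 48 + 57 + 102 + 159 = 412 bits.
Saving = 477 − 412 = 65 bits.

65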